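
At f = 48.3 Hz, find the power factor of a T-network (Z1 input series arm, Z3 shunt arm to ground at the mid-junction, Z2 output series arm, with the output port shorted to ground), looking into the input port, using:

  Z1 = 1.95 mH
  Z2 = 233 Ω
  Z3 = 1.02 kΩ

Step 1 — Angular frequency: ω = 2π·f = 2π·48.3 = 303.5 rad/s.
Step 2 — Component impedances:
  Z1: Z = jωL = j·303.5·0.00195 = 0 + j0.5918 Ω
  Z2: Z = R = 233 Ω
  Z3: Z = R = 1020 Ω
Step 3 — With the output port shorted to ground, the output series arm Z2 runs from the junction to ground; the shunt arm Z3 also runs from the junction to ground. They appear in parallel: Z3 || Z2 = 189.7 Ω.
Step 4 — Series with input arm Z1: Z_in = Z1 + (Z3 || Z2) = 189.7 + j0.5918 Ω = 189.7∠0.2° Ω.
Step 5 — Power factor: PF = cos(φ) = Re(Z)/|Z| = 189.7/189.7 = 1.
Step 6 — Type: Im(Z) = 0.5918 ⇒ lagging (phase φ = 0.2°).

PF = 1 (lagging, φ = 0.2°)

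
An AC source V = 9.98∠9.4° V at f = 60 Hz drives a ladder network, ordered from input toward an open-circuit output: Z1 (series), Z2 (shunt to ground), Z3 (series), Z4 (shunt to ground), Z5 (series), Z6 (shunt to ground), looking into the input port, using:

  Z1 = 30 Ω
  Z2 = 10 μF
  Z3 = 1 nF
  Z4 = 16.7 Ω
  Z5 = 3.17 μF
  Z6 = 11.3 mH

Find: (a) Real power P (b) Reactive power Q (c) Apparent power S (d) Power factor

Step 1 — Angular frequency: ω = 2π·f = 2π·60 = 377 rad/s.
Step 2 — Component impedances:
  Z1: Z = R = 30 Ω
  Z2: Z = 1/(jωC) = -j/(ω·C) = 0 - j265.3 Ω
  Z3: Z = 1/(jωC) = -j/(ω·C) = 0 - j2.653e+06 Ω
  Z4: Z = R = 16.7 Ω
  Z5: Z = 1/(jωC) = -j/(ω·C) = 0 - j836.8 Ω
  Z6: Z = jωL = j·377·0.0113 = 0 + j4.26 Ω
Step 3 — Ladder network (open output): work backward from the far end, alternating series and parallel combinations. Z_in = 30 - j265.2 Ω = 266.9∠-83.5° Ω.
Step 4 — Source phasor: V = 9.98∠9.4° V = 9.846 + j1.63 V.
Step 5 — Current: I = V / Z = -0.001922 + j0.03734 A = 0.03739∠92.9° A.
Step 6 — Complex power: S = V·I* = 0.04194 - j0.3708 VA.
Step 7 — Real power: P = Re(S) = 0.04194 W.
Step 8 — Reactive power: Q = Im(S) = -0.3708 VAR.
Step 9 — Apparent power: |S| = 0.3731 VA.
Step 10 — Power factor: PF = P/|S| = 0.1124 (leading).

(a) P = 0.04194 W  (b) Q = -0.3708 VAR  (c) S = 0.3731 VA  (d) PF = 0.1124 (leading)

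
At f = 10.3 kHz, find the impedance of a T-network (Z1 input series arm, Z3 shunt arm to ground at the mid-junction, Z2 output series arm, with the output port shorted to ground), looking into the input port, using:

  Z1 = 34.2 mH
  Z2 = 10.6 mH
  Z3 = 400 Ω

Step 1 — Angular frequency: ω = 2π·f = 2π·1.03e+04 = 6.472e+04 rad/s.
Step 2 — Component impedances:
  Z1: Z = jωL = j·6.472e+04·0.0342 = 0 + j2213 Ω
  Z2: Z = jωL = j·6.472e+04·0.0106 = 0 + j686 Ω
  Z3: Z = R = 400 Ω
Step 3 — With the output port shorted to ground, the output series arm Z2 runs from the junction to ground; the shunt arm Z3 also runs from the junction to ground. They appear in parallel: Z3 || Z2 = 298.5 + j174.1 Ω.
Step 4 — Series with input arm Z1: Z_in = Z1 + (Z3 || Z2) = 298.5 + j2387 Ω = 2406∠82.9° Ω.

Z = 298.5 + j2387 Ω = 2406∠82.9° Ω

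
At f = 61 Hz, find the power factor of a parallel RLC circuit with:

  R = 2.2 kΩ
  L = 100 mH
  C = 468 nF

Step 1 — Angular frequency: ω = 2π·f = 2π·61 = 383.3 rad/s.
Step 2 — Component impedances:
  R: Z = R = 2200 Ω
  L: Z = jωL = j·383.3·0.1 = 0 + j38.33 Ω
  C: Z = 1/(jωC) = -j/(ω·C) = 0 - j5575 Ω
Step 3 — Parallel combination: 1/Z_total = 1/R + 1/L + 1/C; Z_total = 0.6768 + j38.58 Ω = 38.59∠89.0° Ω.
Step 4 — Power factor: PF = cos(φ) = Re(Z)/|Z| = 0.6768/38.59 = 0.01754.
Step 5 — Type: Im(Z) = 38.58 ⇒ lagging (phase φ = 89.0°).

PF = 0.01754 (lagging, φ = 89.0°)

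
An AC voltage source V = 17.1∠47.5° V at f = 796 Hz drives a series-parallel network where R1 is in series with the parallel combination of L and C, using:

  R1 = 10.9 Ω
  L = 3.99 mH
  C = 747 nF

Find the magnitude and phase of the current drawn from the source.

Step 1 — Angular frequency: ω = 2π·f = 2π·796 = 5001 rad/s.
Step 2 — Component impedances:
  R1: Z = R = 10.9 Ω
  L: Z = jωL = j·5001·0.00399 = 0 + j19.96 Ω
  C: Z = 1/(jωC) = -j/(ω·C) = 0 - j267.7 Ω
Step 3 — Parallel branch: L || C = 1/(1/L + 1/C) = 0 + j21.56 Ω.
Step 4 — Series with R1: Z_total = R1 + (L || C) = 10.9 + j21.56 Ω = 24.16∠63.2° Ω.
Step 5 — Source phasor: V = 17.1∠47.5° V = 11.55 + j12.61 V.
Step 6 — Ohm's law: I = V / Z_total = (11.55 + j12.61) / (10.9 + j21.56) = 0.6814 - j0.1913 A.
Step 7 — Convert to polar: |I| = 0.7077 A, ∠I = -15.7°.

I = 0.7077∠-15.7° A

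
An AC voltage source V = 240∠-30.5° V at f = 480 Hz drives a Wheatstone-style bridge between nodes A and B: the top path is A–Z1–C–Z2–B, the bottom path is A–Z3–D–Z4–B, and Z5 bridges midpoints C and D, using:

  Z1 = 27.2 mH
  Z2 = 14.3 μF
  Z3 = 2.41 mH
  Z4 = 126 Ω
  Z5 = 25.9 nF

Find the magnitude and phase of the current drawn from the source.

Step 1 — Angular frequency: ω = 2π·f = 2π·480 = 3016 rad/s.
Step 2 — Component impedances:
  Z1: Z = jωL = j·3016·0.0272 = 0 + j82.03 Ω
  Z2: Z = 1/(jωC) = -j/(ω·C) = 0 - j23.19 Ω
  Z3: Z = jωL = j·3016·0.00241 = 0 + j7.268 Ω
  Z4: Z = R = 126 Ω
  Z5: Z = 1/(jωC) = -j/(ω·C) = 0 - j1.28e+04 Ω
Step 3 — Bridge requires nodal analysis (the Z5 bridge couples midpoints C and D, so the two paths cannot be reduced to a simple series/parallel combination). Setting node B to ground and injecting 1 A at node A, the 3-node admittance system at A, C, D solves to V_A = Z_AB = 21.88 + j47.78 Ω = 52.56∠65.4° Ω.
Step 4 — Source phasor: V = 240∠-30.5° V = 206.8 - j121.8 V.
Step 5 — Ohm's law: I = V / Z_total = (206.8 - j121.8) / (21.88 + j47.78) = -0.4689 - j4.542 A.
Step 6 — Convert to polar: |I| = 4.567 A, ∠I = -95.9°.

I = 4.567∠-95.9° A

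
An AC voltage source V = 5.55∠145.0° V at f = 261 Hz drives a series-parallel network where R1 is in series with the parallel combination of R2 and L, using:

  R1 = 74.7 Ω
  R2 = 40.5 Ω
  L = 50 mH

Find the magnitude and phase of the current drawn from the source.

Step 1 — Angular frequency: ω = 2π·f = 2π·261 = 1640 rad/s.
Step 2 — Component impedances:
  R1: Z = R = 74.7 Ω
  R2: Z = R = 40.5 Ω
  L: Z = jωL = j·1640·0.05 = 0 + j82 Ω
Step 3 — Parallel branch: R2 || L = 1/(1/R2 + 1/L) = 32.56 + j16.08 Ω.
Step 4 — Series with R1: Z_total = R1 + (R2 || L) = 107.3 + j16.08 Ω = 108.5∠8.5° Ω.
Step 5 — Source phasor: V = 5.55∠145.0° V = -4.546 + j3.183 V.
Step 6 — Ohm's law: I = V / Z_total = (-4.546 + j3.183) / (107.3 + j16.08) = -0.0371 + j0.03524 A.
Step 7 — Convert to polar: |I| = 0.05117 A, ∠I = 136.5°.

I = 0.05117∠136.5° A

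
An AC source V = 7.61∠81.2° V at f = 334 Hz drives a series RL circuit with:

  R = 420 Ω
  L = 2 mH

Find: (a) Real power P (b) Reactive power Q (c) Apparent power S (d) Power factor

Step 1 — Angular frequency: ω = 2π·f = 2π·334 = 2099 rad/s.
Step 2 — Component impedances:
  R: Z = R = 420 Ω
  L: Z = jωL = j·2099·0.002 = 0 + j4.197 Ω
Step 3 — Series combination: Z_total = R + L = 420 + j4.197 Ω = 420∠0.6° Ω.
Step 4 — Source phasor: V = 7.61∠81.2° V = 1.164 + j7.52 V.
Step 5 — Current: I = V / Z = 0.002951 + j0.01788 A = 0.01812∠80.6° A.
Step 6 — Complex power: S = V·I* = 0.1379 + j0.001378 VA.
Step 7 — Real power: P = Re(S) = 0.1379 W.
Step 8 — Reactive power: Q = Im(S) = 0.001378 VAR.
Step 9 — Apparent power: |S| = 0.1379 VA.
Step 10 — Power factor: PF = P/|S| = 1 (lagging).

(a) P = 0.1379 W  (b) Q = 0.001378 VAR  (c) S = 0.1379 VA  (d) PF = 1 (lagging)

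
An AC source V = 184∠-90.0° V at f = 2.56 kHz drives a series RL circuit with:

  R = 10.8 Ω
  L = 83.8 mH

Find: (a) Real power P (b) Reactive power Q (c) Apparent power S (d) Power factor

Step 1 — Angular frequency: ω = 2π·f = 2π·2560 = 1.608e+04 rad/s.
Step 2 — Component impedances:
  R: Z = R = 10.8 Ω
  L: Z = jωL = j·1.608e+04·0.0838 = 0 + j1348 Ω
Step 3 — Series combination: Z_total = R + L = 10.8 + j1348 Ω = 1348∠89.5° Ω.
Step 4 — Source phasor: V = 184∠-90.0° V = 0 - j184 V.
Step 5 — Current: I = V / Z = -0.1365 - j0.001094 A = 0.1365∠-179.5° A.
Step 6 — Complex power: S = V·I* = 0.2012 + j25.12 VA.
Step 7 — Real power: P = Re(S) = 0.2012 W.
Step 8 — Reactive power: Q = Im(S) = 25.12 VAR.
Step 9 — Apparent power: |S| = 25.12 VA.
Step 10 — Power factor: PF = P/|S| = 0.008012 (lagging).

(a) P = 0.2012 W  (b) Q = 25.12 VAR  (c) S = 25.12 VA  (d) PF = 0.008012 (lagging)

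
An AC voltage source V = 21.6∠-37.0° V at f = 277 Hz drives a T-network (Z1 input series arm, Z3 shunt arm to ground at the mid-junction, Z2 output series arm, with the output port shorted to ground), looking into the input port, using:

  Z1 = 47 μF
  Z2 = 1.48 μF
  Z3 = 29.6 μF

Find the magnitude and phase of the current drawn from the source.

Step 1 — Angular frequency: ω = 2π·f = 2π·277 = 1740 rad/s.
Step 2 — Component impedances:
  Z1: Z = 1/(jωC) = -j/(ω·C) = 0 - j12.22 Ω
  Z2: Z = 1/(jωC) = -j/(ω·C) = 0 - j388.2 Ω
  Z3: Z = 1/(jωC) = -j/(ω·C) = 0 - j19.41 Ω
Step 3 — With the output port shorted to ground, the output series arm Z2 runs from the junction to ground; the shunt arm Z3 also runs from the junction to ground. They appear in parallel: Z3 || Z2 = 0 - j18.49 Ω.
Step 4 — Series with input arm Z1: Z_in = Z1 + (Z3 || Z2) = 0 - j30.71 Ω = 30.71∠-90.0° Ω.
Step 5 — Source phasor: V = 21.6∠-37.0° V = 17.25 - j13 V.
Step 6 — Ohm's law: I = V / Z_total = (17.25 - j13) / (0 - j30.71) = 0.4233 + j0.5617 A.
Step 7 — Convert to polar: |I| = 0.7033 A, ∠I = 53.0°.

I = 0.7033∠53.0° A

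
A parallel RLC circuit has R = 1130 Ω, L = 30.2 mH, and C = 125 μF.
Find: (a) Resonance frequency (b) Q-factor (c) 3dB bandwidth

Step 1 — Resonance: ω₀ = 1/√(LC) = 1/√(0.0302·0.000125) = 514.7 rad/s.
Step 2 — f₀ = ω₀/(2π) = 81.91 Hz.
Step 3 — Parallel Q: Q = R/(ω₀L) = 1130/(514.7·0.0302) = 72.7.
Step 4 — Bandwidth: Δω = ω₀/Q = 7.08 rad/s; BW = Δω/(2π) = 1.127 Hz.

(a) f₀ = 81.91 Hz  (b) Q = 72.7  (c) BW = 1.127 Hz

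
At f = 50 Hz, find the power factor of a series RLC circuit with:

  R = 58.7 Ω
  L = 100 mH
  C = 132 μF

Step 1 — Angular frequency: ω = 2π·f = 2π·50 = 314.2 rad/s.
Step 2 — Component impedances:
  R: Z = R = 58.7 Ω
  L: Z = jωL = j·314.2·0.1 = 0 + j31.42 Ω
  C: Z = 1/(jωC) = -j/(ω·C) = 0 - j24.11 Ω
Step 3 — Series combination: Z_total = R + L + C = 58.7 + j7.302 Ω = 59.15∠7.1° Ω.
Step 4 — Power factor: PF = cos(φ) = Re(Z)/|Z| = 58.7/59.15 = 0.9924.
Step 5 — Type: Im(Z) = 7.302 ⇒ lagging (phase φ = 7.1°).

PF = 0.9924 (lagging, φ = 7.1°)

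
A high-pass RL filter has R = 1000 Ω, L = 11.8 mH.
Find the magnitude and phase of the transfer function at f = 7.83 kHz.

Step 1 — Angular frequency: ω = 2π·7830 = 4.92e+04 rad/s.
Step 2 — Transfer function: H(jω) = jωL/(R + jωL).
Step 3 — Numerator jωL = j·580.5; denominator R + jωL = 1000 + j580.5.
Step 4 — H = 0.2521 + j0.4342.
Step 5 — Magnitude: |H| = 0.5021 (-6.0 dB); phase: φ = 59.9°.

|H| = 0.5021 (-6.0 dB), φ = 59.9°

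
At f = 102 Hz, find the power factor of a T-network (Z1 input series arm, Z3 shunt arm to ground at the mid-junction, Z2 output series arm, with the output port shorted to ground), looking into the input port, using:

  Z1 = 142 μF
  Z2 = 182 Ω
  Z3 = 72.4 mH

Step 1 — Angular frequency: ω = 2π·f = 2π·102 = 640.9 rad/s.
Step 2 — Component impedances:
  Z1: Z = 1/(jωC) = -j/(ω·C) = 0 - j10.99 Ω
  Z2: Z = R = 182 Ω
  Z3: Z = jωL = j·640.9·0.0724 = 0 + j46.4 Ω
Step 3 — With the output port shorted to ground, the output series arm Z2 runs from the junction to ground; the shunt arm Z3 also runs from the junction to ground. They appear in parallel: Z3 || Z2 = 11.11 + j43.57 Ω.
Step 4 — Series with input arm Z1: Z_in = Z1 + (Z3 || Z2) = 11.11 + j32.58 Ω = 34.42∠71.2° Ω.
Step 5 — Power factor: PF = cos(φ) = Re(Z)/|Z| = 11.108/34.421 = 0.3227.
Step 6 — Type: Im(Z) = 32.58 ⇒ lagging (phase φ = 71.2°).

PF = 0.3227 (lagging, φ = 71.2°)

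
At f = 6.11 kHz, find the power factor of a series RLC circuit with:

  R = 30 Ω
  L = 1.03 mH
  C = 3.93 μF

Step 1 — Angular frequency: ω = 2π·f = 2π·6110 = 3.839e+04 rad/s.
Step 2 — Component impedances:
  R: Z = R = 30 Ω
  L: Z = jωL = j·3.839e+04·0.00103 = 0 + j39.54 Ω
  C: Z = 1/(jωC) = -j/(ω·C) = 0 - j6.628 Ω
Step 3 — Series combination: Z_total = R + L + C = 30 + j32.91 Ω = 44.53∠47.7° Ω.
Step 4 — Power factor: PF = cos(φ) = Re(Z)/|Z| = 30/44.535 = 0.6736.
Step 5 — Type: Im(Z) = 32.91 ⇒ lagging (phase φ = 47.7°).

PF = 0.6736 (lagging, φ = 47.7°)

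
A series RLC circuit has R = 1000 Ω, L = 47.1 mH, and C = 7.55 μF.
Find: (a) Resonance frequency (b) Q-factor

Step 1 — Resonance condition Im(Z)=0 gives ω₀ = 1/√(LC).
Step 2 — ω₀ = 1/√(0.0471·7.55e-06) = 1677 rad/s.
Step 3 — f₀ = ω₀/(2π) = 266.9 Hz.
Step 4 — Series Q: Q = ω₀L/R = 1677·0.0471/1000 = 0.07898.

(a) f₀ = 266.9 Hz  (b) Q = 0.07898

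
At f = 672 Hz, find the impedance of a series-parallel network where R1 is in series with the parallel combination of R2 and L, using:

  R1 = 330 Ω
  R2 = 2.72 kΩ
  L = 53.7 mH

Step 1 — Angular frequency: ω = 2π·f = 2π·672 = 4222 rad/s.
Step 2 — Component impedances:
  R1: Z = R = 330 Ω
  R2: Z = R = 2720 Ω
  L: Z = jωL = j·4222·0.0537 = 0 + j226.7 Ω
Step 3 — Parallel branch: R2 || L = 1/(1/R2 + 1/L) = 18.77 + j225.2 Ω.
Step 4 — Series with R1: Z_total = R1 + (R2 || L) = 348.8 + j225.2 Ω = 415.1∠32.8° Ω.

Z = 348.8 + j225.2 Ω = 415.1∠32.8° Ω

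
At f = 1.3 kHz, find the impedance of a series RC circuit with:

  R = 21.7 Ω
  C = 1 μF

Step 1 — Angular frequency: ω = 2π·f = 2π·1300 = 8168 rad/s.
Step 2 — Component impedances:
  R: Z = R = 21.7 Ω
  C: Z = 1/(jωC) = -j/(ω·C) = 0 - j122.4 Ω
Step 3 — Series combination: Z_total = R + C = 21.7 - j122.4 Ω = 124.3∠-79.9° Ω.

Z = 21.7 - j122.4 Ω = 124.3∠-79.9° Ω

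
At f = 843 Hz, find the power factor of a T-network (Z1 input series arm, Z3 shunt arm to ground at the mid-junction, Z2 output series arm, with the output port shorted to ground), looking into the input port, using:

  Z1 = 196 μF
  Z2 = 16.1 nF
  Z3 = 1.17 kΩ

Step 1 — Angular frequency: ω = 2π·f = 2π·843 = 5297 rad/s.
Step 2 — Component impedances:
  Z1: Z = 1/(jωC) = -j/(ω·C) = 0 - j0.9632 Ω
  Z2: Z = 1/(jωC) = -j/(ω·C) = 0 - j1.173e+04 Ω
  Z3: Z = R = 1170 Ω
Step 3 — With the output port shorted to ground, the output series arm Z2 runs from the junction to ground; the shunt arm Z3 also runs from the junction to ground. They appear in parallel: Z3 || Z2 = 1158 - j115.6 Ω.
Step 4 — Series with input arm Z1: Z_in = Z1 + (Z3 || Z2) = 1158 - j116.5 Ω = 1164∠-5.7° Ω.
Step 5 — Power factor: PF = cos(φ) = Re(Z)/|Z| = 1158.5/1164.3 = 0.995.
Step 6 — Type: Im(Z) = -116.5 ⇒ leading (phase φ = -5.7°).

PF = 0.995 (leading, φ = -5.7°)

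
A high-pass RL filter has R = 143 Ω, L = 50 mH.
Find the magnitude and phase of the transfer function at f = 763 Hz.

Step 1 — Angular frequency: ω = 2π·763 = 4794 rad/s.
Step 2 — Transfer function: H(jω) = jωL/(R + jωL).
Step 3 — Numerator jωL = j·239.7; denominator R + jωL = 143 + j239.7.
Step 4 — H = 0.7375 + j0.44.
Step 5 — Magnitude: |H| = 0.8588 (-1.3 dB); phase: φ = 30.8°.

|H| = 0.8588 (-1.3 dB), φ = 30.8°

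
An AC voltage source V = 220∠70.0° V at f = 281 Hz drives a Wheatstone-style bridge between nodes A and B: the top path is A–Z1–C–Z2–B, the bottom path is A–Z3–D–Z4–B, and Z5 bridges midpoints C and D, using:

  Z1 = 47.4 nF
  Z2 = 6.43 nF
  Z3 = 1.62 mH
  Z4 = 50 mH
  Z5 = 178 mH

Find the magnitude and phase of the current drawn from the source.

Step 1 — Angular frequency: ω = 2π·f = 2π·281 = 1766 rad/s.
Step 2 — Component impedances:
  Z1: Z = 1/(jωC) = -j/(ω·C) = 0 - j1.195e+04 Ω
  Z2: Z = 1/(jωC) = -j/(ω·C) = 0 - j8.809e+04 Ω
  Z3: Z = jωL = j·1766·0.00162 = 0 + j2.86 Ω
  Z4: Z = jωL = j·1766·0.05 = 0 + j88.28 Ω
  Z5: Z = jωL = j·1766·0.178 = 0 + j314.3 Ω
Step 3 — Bridge requires nodal analysis (the Z5 bridge couples midpoints C and D, so the two paths cannot be reduced to a simple series/parallel combination). Setting node B to ground and injecting 1 A at node A, the 3-node admittance system at A, C, D solves to V_A = Z_AB = 0 + j91.23 Ω = 91.23∠90.0° Ω.
Step 4 — Source phasor: V = 220∠70.0° V = 75.24 + j206.7 V.
Step 5 — Ohm's law: I = V / Z_total = (75.24 + j206.7) / (0 + j91.23) = 2.266 - j0.8248 A.
Step 6 — Convert to polar: |I| = 2.412 A, ∠I = -20.0°.

I = 2.412∠-20.0° A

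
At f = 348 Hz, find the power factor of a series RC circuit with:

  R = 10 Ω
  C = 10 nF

Step 1 — Angular frequency: ω = 2π·f = 2π·348 = 2187 rad/s.
Step 2 — Component impedances:
  R: Z = R = 10 Ω
  C: Z = 1/(jωC) = -j/(ω·C) = 0 - j4.573e+04 Ω
Step 3 — Series combination: Z_total = R + C = 10 - j4.573e+04 Ω = 4.573e+04∠-90.0° Ω.
Step 4 — Power factor: PF = cos(φ) = Re(Z)/|Z| = 10/4.573e+04 = 0.0002187.
Step 5 — Type: Im(Z) = -4.573e+04 ⇒ leading (phase φ = -90.0°).

PF = 0.0002187 (leading, φ = -90.0°)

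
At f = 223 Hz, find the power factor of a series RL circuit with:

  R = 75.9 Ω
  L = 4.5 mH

Step 1 — Angular frequency: ω = 2π·f = 2π·223 = 1401 rad/s.
Step 2 — Component impedances:
  R: Z = R = 75.9 Ω
  L: Z = jωL = j·1401·0.0045 = 0 + j6.305 Ω
Step 3 — Series combination: Z_total = R + L = 75.9 + j6.305 Ω = 76.16∠4.7° Ω.
Step 4 — Power factor: PF = cos(φ) = Re(Z)/|Z| = 75.9/76.16 = 0.9966.
Step 5 — Type: Im(Z) = 6.305 ⇒ lagging (phase φ = 4.7°).

PF = 0.9966 (lagging, φ = 4.7°)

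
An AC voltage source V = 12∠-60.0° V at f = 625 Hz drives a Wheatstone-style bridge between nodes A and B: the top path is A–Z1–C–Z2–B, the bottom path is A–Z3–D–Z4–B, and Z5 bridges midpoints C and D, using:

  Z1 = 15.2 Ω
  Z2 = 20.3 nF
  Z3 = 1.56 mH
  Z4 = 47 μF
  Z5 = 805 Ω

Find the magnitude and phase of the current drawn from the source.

Step 1 — Angular frequency: ω = 2π·f = 2π·625 = 3927 rad/s.
Step 2 — Component impedances:
  Z1: Z = R = 15.2 Ω
  Z2: Z = 1/(jωC) = -j/(ω·C) = 0 - j1.254e+04 Ω
  Z3: Z = jωL = j·3927·0.00156 = 0 + j6.126 Ω
  Z4: Z = 1/(jωC) = -j/(ω·C) = 0 - j5.418 Ω
  Z5: Z = R = 805 Ω
Step 3 — Bridge requires nodal analysis (the Z5 bridge couples midpoints C and D, so the two paths cannot be reduced to a simple series/parallel combination). Setting node B to ground and injecting 1 A at node A, the 3-node admittance system at A, C, D solves to V_A = Z_AB = 0.04576 + j0.7078 Ω = 0.7092∠86.3° Ω.
Step 4 — Source phasor: V = 12∠-60.0° V = 6 - j10.39 V.
Step 5 — Ohm's law: I = V / Z_total = (6 - j10.39) / (0.04576 + j0.7078) = -14.08 - j9.388 A.
Step 6 — Convert to polar: |I| = 16.92 A, ∠I = -146.3°.

I = 16.92∠-146.3° A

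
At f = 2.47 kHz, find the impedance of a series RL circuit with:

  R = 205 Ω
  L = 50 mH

Step 1 — Angular frequency: ω = 2π·f = 2π·2470 = 1.552e+04 rad/s.
Step 2 — Component impedances:
  R: Z = R = 205 Ω
  L: Z = jωL = j·1.552e+04·0.05 = 0 + j776 Ω
Step 3 — Series combination: Z_total = R + L = 205 + j776 Ω = 802.6∠75.2° Ω.

Z = 205 + j776 Ω = 802.6∠75.2° Ω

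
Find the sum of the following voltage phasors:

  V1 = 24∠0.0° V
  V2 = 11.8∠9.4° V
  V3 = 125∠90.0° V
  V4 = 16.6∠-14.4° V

Step 1 — Convert each phasor to rectangular form:
  V1 = 24·(cos(0.0°) + j·sin(0.0°)) = 24 V
  V2 = 11.8·(cos(9.4°) + j·sin(9.4°)) = 11.64 + j1.927 V
  V3 = 125·(cos(90.0°) + j·sin(90.0°)) = 0 + j125 V
  V4 = 16.6·(cos(-14.4°) + j·sin(-14.4°)) = 16.08 - j4.128 V
Step 2 — Sum components: V_total = 51.72 + j122.8 V.
Step 3 — Convert to polar: |V_total| = 133.2 V, ∠V_total = 67.2°.

V_total = 133.2∠67.2° V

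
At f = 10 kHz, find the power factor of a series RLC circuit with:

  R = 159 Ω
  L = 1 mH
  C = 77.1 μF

Step 1 — Angular frequency: ω = 2π·f = 2π·1e+04 = 6.283e+04 rad/s.
Step 2 — Component impedances:
  R: Z = R = 159 Ω
  L: Z = jωL = j·6.283e+04·0.001 = 0 + j62.83 Ω
  C: Z = 1/(jωC) = -j/(ω·C) = 0 - j0.2064 Ω
Step 3 — Series combination: Z_total = R + L + C = 159 + j62.63 Ω = 170.9∠21.5° Ω.
Step 4 — Power factor: PF = cos(φ) = Re(Z)/|Z| = 159/170.9 = 0.9304.
Step 5 — Type: Im(Z) = 62.63 ⇒ lagging (phase φ = 21.5°).

PF = 0.9304 (lagging, φ = 21.5°)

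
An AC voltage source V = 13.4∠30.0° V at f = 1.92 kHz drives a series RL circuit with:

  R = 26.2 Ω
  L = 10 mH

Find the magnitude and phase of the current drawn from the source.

Step 1 — Angular frequency: ω = 2π·f = 2π·1920 = 1.206e+04 rad/s.
Step 2 — Component impedances:
  R: Z = R = 26.2 Ω
  L: Z = jωL = j·1.206e+04·0.01 = 0 + j120.6 Ω
Step 3 — Series combination: Z_total = R + L = 26.2 + j120.6 Ω = 123.4∠77.7° Ω.
Step 4 — Source phasor: V = 13.4∠30.0° V = 11.6 + j6.7 V.
Step 5 — Ohm's law: I = V / Z_total = (11.6 + j6.7) / (26.2 + j120.6) = 0.07299 - j0.08034 A.
Step 6 — Convert to polar: |I| = 0.1085 A, ∠I = -47.7°.

I = 0.1085∠-47.7° A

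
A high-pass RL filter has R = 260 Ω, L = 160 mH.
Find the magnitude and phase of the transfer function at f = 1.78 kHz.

Step 1 — Angular frequency: ω = 2π·1780 = 1.118e+04 rad/s.
Step 2 — Transfer function: H(jω) = jωL/(R + jωL).
Step 3 — Numerator jωL = j·1789; denominator R + jωL = 260 + j1789.
Step 4 — H = 0.9793 + j0.1423.
Step 5 — Magnitude: |H| = 0.9896 (-0.1 dB); phase: φ = 8.3°.

|H| = 0.9896 (-0.1 dB), φ = 8.3°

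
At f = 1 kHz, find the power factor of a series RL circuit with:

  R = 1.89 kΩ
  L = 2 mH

Step 1 — Angular frequency: ω = 2π·f = 2π·1000 = 6283 rad/s.
Step 2 — Component impedances:
  R: Z = R = 1890 Ω
  L: Z = jωL = j·6283·0.002 = 0 + j12.57 Ω
Step 3 — Series combination: Z_total = R + L = 1890 + j12.57 Ω = 1890∠0.4° Ω.
Step 4 — Power factor: PF = cos(φ) = Re(Z)/|Z| = 1890/1890 = 1.
Step 5 — Type: Im(Z) = 12.57 ⇒ lagging (phase φ = 0.4°).

PF = 1 (lagging, φ = 0.4°)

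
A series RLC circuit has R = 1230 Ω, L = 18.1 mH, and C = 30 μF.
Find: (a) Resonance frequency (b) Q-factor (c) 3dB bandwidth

Step 1 — Resonance: ω₀ = 1/√(LC) = 1/√(0.0181·3e-05) = 1357 rad/s.
Step 2 — f₀ = ω₀/(2π) = 216 Hz.
Step 3 — Series Q: Q = ω₀L/R = 1357·0.0181/1230 = 0.01997.
Step 4 — Bandwidth: Δω = ω₀/Q = 6.796e+04 rad/s; BW = Δω/(2π) = 1.082e+04 Hz.

(a) f₀ = 216 Hz  (b) Q = 0.01997  (c) BW = 1.082e+04 Hz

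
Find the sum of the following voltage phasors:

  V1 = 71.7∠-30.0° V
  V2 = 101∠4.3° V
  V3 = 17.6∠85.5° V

Step 1 — Convert each phasor to rectangular form:
  V1 = 71.7·(cos(-30.0°) + j·sin(-30.0°)) = 62.09 - j35.85 V
  V2 = 101·(cos(4.3°) + j·sin(4.3°)) = 100.7 + j7.573 V
  V3 = 17.6·(cos(85.5°) + j·sin(85.5°)) = 1.381 + j17.55 V
Step 2 — Sum components: V_total = 164.2 - j10.73 V.
Step 3 — Convert to polar: |V_total| = 164.5 V, ∠V_total = -3.7°.

V_total = 164.5∠-3.7° V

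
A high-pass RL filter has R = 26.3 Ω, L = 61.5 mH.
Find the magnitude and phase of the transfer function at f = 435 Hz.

Step 1 — Angular frequency: ω = 2π·435 = 2733 rad/s.
Step 2 — Transfer function: H(jω) = jωL/(R + jωL).
Step 3 — Numerator jωL = j·168.1; denominator R + jωL = 26.3 + j168.1.
Step 4 — H = 0.9761 + j0.1527.
Step 5 — Magnitude: |H| = 0.988 (-0.1 dB); phase: φ = 8.9°.

|H| = 0.988 (-0.1 dB), φ = 8.9°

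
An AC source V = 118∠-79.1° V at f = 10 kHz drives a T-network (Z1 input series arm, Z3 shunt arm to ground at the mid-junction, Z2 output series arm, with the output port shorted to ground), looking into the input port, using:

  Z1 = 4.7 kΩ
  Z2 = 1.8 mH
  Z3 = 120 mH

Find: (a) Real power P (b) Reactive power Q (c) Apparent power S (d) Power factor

Step 1 — Angular frequency: ω = 2π·f = 2π·1e+04 = 6.283e+04 rad/s.
Step 2 — Component impedances:
  Z1: Z = R = 4700 Ω
  Z2: Z = jωL = j·6.283e+04·0.0018 = 0 + j113.1 Ω
  Z3: Z = jωL = j·6.283e+04·0.12 = 0 + j7540 Ω
Step 3 — With the output port shorted to ground, the output series arm Z2 runs from the junction to ground; the shunt arm Z3 also runs from the junction to ground. They appear in parallel: Z3 || Z2 = 0 + j111.4 Ω.
Step 4 — Series with input arm Z1: Z_in = Z1 + (Z3 || Z2) = 4700 + j111.4 Ω = 4701∠1.4° Ω.
Step 5 — Source phasor: V = 118∠-79.1° V = 22.31 - j115.9 V.
Step 6 — Current: I = V / Z = 0.004161 - j0.02475 A = 0.0251∠-80.5° A.
Step 7 — Complex power: S = V·I* = 2.961 + j0.0702 VA.
Step 8 — Real power: P = Re(S) = 2.961 W.
Step 9 — Reactive power: Q = Im(S) = 0.0702 VAR.
Step 10 — Apparent power: |S| = 2.962 VA.
Step 11 — Power factor: PF = P/|S| = 0.9997 (lagging).

(a) P = 2.961 W  (b) Q = 0.0702 VAR  (c) S = 2.962 VA  (d) PF = 0.9997 (lagging)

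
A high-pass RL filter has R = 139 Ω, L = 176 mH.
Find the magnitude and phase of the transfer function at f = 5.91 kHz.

Step 1 — Angular frequency: ω = 2π·5910 = 3.713e+04 rad/s.
Step 2 — Transfer function: H(jω) = jωL/(R + jωL).
Step 3 — Numerator jωL = j·6536; denominator R + jωL = 139 + j6536.
Step 4 — H = 0.9995 + j0.02126.
Step 5 — Magnitude: |H| = 0.9998 (-0.0 dB); phase: φ = 1.2°.

|H| = 0.9998 (-0.0 dB), φ = 1.2°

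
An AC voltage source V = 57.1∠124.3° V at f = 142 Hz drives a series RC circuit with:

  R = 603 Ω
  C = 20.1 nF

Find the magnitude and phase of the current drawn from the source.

Step 1 — Angular frequency: ω = 2π·f = 2π·142 = 892.2 rad/s.
Step 2 — Component impedances:
  R: Z = R = 603 Ω
  C: Z = 1/(jωC) = -j/(ω·C) = 0 - j5.576e+04 Ω
Step 3 — Series combination: Z_total = R + C = 603 - j5.576e+04 Ω = 5.576e+04∠-89.4° Ω.
Step 4 — Source phasor: V = 57.1∠124.3° V = -32.18 + j47.17 V.
Step 5 — Ohm's law: I = V / Z_total = (-32.18 + j47.17) / (603 - j5.576e+04) = -0.0008521 - j0.0005678 A.
Step 6 — Convert to polar: |I| = 0.001024 A, ∠I = -146.3°.

I = 0.001024∠-146.3° A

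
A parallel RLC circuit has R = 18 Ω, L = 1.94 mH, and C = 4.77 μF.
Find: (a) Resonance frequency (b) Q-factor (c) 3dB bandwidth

Step 1 — Resonance: ω₀ = 1/√(LC) = 1/√(0.00194·4.77e-06) = 1.04e+04 rad/s.
Step 2 — f₀ = ω₀/(2π) = 1654 Hz.
Step 3 — Parallel Q: Q = R/(ω₀L) = 18/(1.04e+04·0.00194) = 0.8925.
Step 4 — Bandwidth: Δω = ω₀/Q = 1.165e+04 rad/s; BW = Δω/(2π) = 1854 Hz.

(a) f₀ = 1654 Hz  (b) Q = 0.8925  (c) BW = 1854 Hz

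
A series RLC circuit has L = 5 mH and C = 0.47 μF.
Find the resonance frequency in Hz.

Step 1 — Resonance condition Im(Z)=0 gives ω₀ = 1/√(LC).
Step 2 — ω₀ = 1/√(0.005·4.7e-07) = 2.063e+04 rad/s.
Step 3 — f₀ = ω₀/(2π) = 3283 Hz.

f₀ = 3283 Hz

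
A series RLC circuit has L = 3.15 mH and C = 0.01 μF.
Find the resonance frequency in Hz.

Step 1 — Resonance condition Im(Z)=0 gives ω₀ = 1/√(LC).
Step 2 — ω₀ = 1/√(0.00315·1e-08) = 1.782e+05 rad/s.
Step 3 — f₀ = ω₀/(2π) = 2.836e+04 Hz.

f₀ = 2.836e+04 Hz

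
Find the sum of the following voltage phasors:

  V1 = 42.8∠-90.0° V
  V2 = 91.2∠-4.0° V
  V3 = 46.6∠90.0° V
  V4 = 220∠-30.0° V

Step 1 — Convert each phasor to rectangular form:
  V1 = 42.8·(cos(-90.0°) + j·sin(-90.0°)) = 0 - j42.8 V
  V2 = 91.2·(cos(-4.0°) + j·sin(-4.0°)) = 90.98 - j6.362 V
  V3 = 46.6·(cos(90.0°) + j·sin(90.0°)) = 0 + j46.6 V
  V4 = 220·(cos(-30.0°) + j·sin(-30.0°)) = 190.5 - j110 V
Step 2 — Sum components: V_total = 281.5 - j112.6 V.
Step 3 — Convert to polar: |V_total| = 303.2 V, ∠V_total = -21.8°.

V_total = 303.2∠-21.8° V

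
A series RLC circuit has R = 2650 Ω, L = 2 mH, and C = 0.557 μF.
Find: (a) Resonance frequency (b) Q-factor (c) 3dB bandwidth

Step 1 — Resonance: ω₀ = 1/√(LC) = 1/√(0.002·5.57e-07) = 2.996e+04 rad/s.
Step 2 — f₀ = ω₀/(2π) = 4768 Hz.
Step 3 — Series Q: Q = ω₀L/R = 2.996e+04·0.002/2650 = 0.02261.
Step 4 — Bandwidth: Δω = ω₀/Q = 1.325e+06 rad/s; BW = Δω/(2π) = 2.109e+05 Hz.

(a) f₀ = 4768 Hz  (b) Q = 0.02261  (c) BW = 2.109e+05 Hz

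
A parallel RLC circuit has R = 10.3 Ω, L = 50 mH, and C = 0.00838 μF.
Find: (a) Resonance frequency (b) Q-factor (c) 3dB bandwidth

Step 1 — Resonance: ω₀ = 1/√(LC) = 1/√(0.05·8.38e-09) = 4.885e+04 rad/s.
Step 2 — f₀ = ω₀/(2π) = 7775 Hz.
Step 3 — Parallel Q: Q = R/(ω₀L) = 10.3/(4.885e+04·0.05) = 0.004217.
Step 4 — Bandwidth: Δω = ω₀/Q = 1.159e+07 rad/s; BW = Δω/(2π) = 1.844e+06 Hz.

(a) f₀ = 7775 Hz  (b) Q = 0.004217  (c) BW = 1.844e+06 Hz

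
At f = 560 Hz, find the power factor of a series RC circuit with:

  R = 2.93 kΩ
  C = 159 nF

Step 1 — Angular frequency: ω = 2π·f = 2π·560 = 3519 rad/s.
Step 2 — Component impedances:
  R: Z = R = 2930 Ω
  C: Z = 1/(jωC) = -j/(ω·C) = 0 - j1787 Ω
Step 3 — Series combination: Z_total = R + C = 2930 - j1787 Ω = 3432∠-31.4° Ω.
Step 4 — Power factor: PF = cos(φ) = Re(Z)/|Z| = 2930/3432 = 0.8537.
Step 5 — Type: Im(Z) = -1787 ⇒ leading (phase φ = -31.4°).

PF = 0.8537 (leading, φ = -31.4°)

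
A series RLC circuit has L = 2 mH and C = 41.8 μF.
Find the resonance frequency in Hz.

Step 1 — Resonance condition Im(Z)=0 gives ω₀ = 1/√(LC).
Step 2 — ω₀ = 1/√(0.002·4.18e-05) = 3459 rad/s.
Step 3 — f₀ = ω₀/(2π) = 550.4 Hz.

f₀ = 550.4 Hz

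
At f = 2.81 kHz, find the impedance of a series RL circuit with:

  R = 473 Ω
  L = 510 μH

Step 1 — Angular frequency: ω = 2π·f = 2π·2810 = 1.766e+04 rad/s.
Step 2 — Component impedances:
  R: Z = R = 473 Ω
  L: Z = jωL = j·1.766e+04·0.00051 = 0 + j9.004 Ω
Step 3 — Series combination: Z_total = R + L = 473 + j9.004 Ω = 473.1∠1.1° Ω.

Z = 473 + j9.004 Ω = 473.1∠1.1° Ω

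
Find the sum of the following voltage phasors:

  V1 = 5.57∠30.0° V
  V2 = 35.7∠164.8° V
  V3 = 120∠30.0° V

Step 1 — Convert each phasor to rectangular form:
  V1 = 5.57·(cos(30.0°) + j·sin(30.0°)) = 4.824 + j2.785 V
  V2 = 35.7·(cos(164.8°) + j·sin(164.8°)) = -34.45 + j9.36 V
  V3 = 120·(cos(30.0°) + j·sin(30.0°)) = 103.9 + j60 V
Step 2 — Sum components: V_total = 74.3 + j72.15 V.
Step 3 — Convert to polar: |V_total| = 103.6 V, ∠V_total = 44.2°.

V_total = 103.6∠44.2° V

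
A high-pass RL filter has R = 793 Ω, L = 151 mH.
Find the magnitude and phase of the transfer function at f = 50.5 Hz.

Step 1 — Angular frequency: ω = 2π·50.5 = 317.3 rad/s.
Step 2 — Transfer function: H(jω) = jωL/(R + jωL).
Step 3 — Numerator jωL = j·47.91; denominator R + jωL = 793 + j47.91.
Step 4 — H = 0.003637 + j0.0602.
Step 5 — Magnitude: |H| = 0.06031 (-24.4 dB); phase: φ = 86.5°.

|H| = 0.06031 (-24.4 dB), φ = 86.5°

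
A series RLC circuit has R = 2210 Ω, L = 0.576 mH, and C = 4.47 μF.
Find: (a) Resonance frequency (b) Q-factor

Step 1 — Resonance condition Im(Z)=0 gives ω₀ = 1/√(LC).
Step 2 — ω₀ = 1/√(0.000576·4.47e-06) = 1.971e+04 rad/s.
Step 3 — f₀ = ω₀/(2π) = 3137 Hz.
Step 4 — Series Q: Q = ω₀L/R = 1.971e+04·0.000576/2210 = 0.005136.

(a) f₀ = 3137 Hz  (b) Q = 0.005136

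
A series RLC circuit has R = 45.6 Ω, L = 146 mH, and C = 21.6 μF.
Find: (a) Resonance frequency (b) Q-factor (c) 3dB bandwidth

Step 1 — Resonance: ω₀ = 1/√(LC) = 1/√(0.146·2.16e-05) = 563.1 rad/s.
Step 2 — f₀ = ω₀/(2π) = 89.62 Hz.
Step 3 — Series Q: Q = ω₀L/R = 563.1·0.146/45.6 = 1.803.
Step 4 — Bandwidth: Δω = ω₀/Q = 312.3 rad/s; BW = Δω/(2π) = 49.71 Hz.

(a) f₀ = 89.62 Hz  (b) Q = 1.803  (c) BW = 49.71 Hz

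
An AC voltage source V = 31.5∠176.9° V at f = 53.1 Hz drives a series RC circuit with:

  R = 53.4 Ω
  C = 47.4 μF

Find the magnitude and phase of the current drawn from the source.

Step 1 — Angular frequency: ω = 2π·f = 2π·53.1 = 333.6 rad/s.
Step 2 — Component impedances:
  R: Z = R = 53.4 Ω
  C: Z = 1/(jωC) = -j/(ω·C) = 0 - j63.23 Ω
Step 3 — Series combination: Z_total = R + C = 53.4 - j63.23 Ω = 82.76∠-49.8° Ω.
Step 4 — Source phasor: V = 31.5∠176.9° V = -31.45 + j1.703 V.
Step 5 — Ohm's law: I = V / Z_total = (-31.45 + j1.703) / (53.4 - j63.23) = -0.2609 - j0.2771 A.
Step 6 — Convert to polar: |I| = 0.3806 A, ∠I = -133.3°.

I = 0.3806∠-133.3° A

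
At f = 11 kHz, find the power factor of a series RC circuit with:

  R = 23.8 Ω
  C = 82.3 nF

Step 1 — Angular frequency: ω = 2π·f = 2π·1.1e+04 = 6.912e+04 rad/s.
Step 2 — Component impedances:
  R: Z = R = 23.8 Ω
  C: Z = 1/(jωC) = -j/(ω·C) = 0 - j175.8 Ω
Step 3 — Series combination: Z_total = R + C = 23.8 - j175.8 Ω = 177.4∠-82.3° Ω.
Step 4 — Power factor: PF = cos(φ) = Re(Z)/|Z| = 23.8/177.4 = 0.1342.
Step 5 — Type: Im(Z) = -175.8 ⇒ leading (phase φ = -82.3°).

PF = 0.1342 (leading, φ = -82.3°)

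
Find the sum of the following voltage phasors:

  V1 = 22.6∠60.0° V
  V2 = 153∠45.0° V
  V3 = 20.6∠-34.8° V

Step 1 — Convert each phasor to rectangular form:
  V1 = 22.6·(cos(60.0°) + j·sin(60.0°)) = 11.3 + j19.57 V
  V2 = 153·(cos(45.0°) + j·sin(45.0°)) = 108.2 + j108.2 V
  V3 = 20.6·(cos(-34.8°) + j·sin(-34.8°)) = 16.92 - j11.76 V
Step 2 — Sum components: V_total = 136.4 + j116 V.
Step 3 — Convert to polar: |V_total| = 179.1 V, ∠V_total = 40.4°.

V_total = 179.1∠40.4° V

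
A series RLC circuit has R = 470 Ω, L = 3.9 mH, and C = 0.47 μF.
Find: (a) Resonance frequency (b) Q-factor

Step 1 — Resonance condition Im(Z)=0 gives ω₀ = 1/√(LC).
Step 2 — ω₀ = 1/√(0.0039·4.7e-07) = 2.336e+04 rad/s.
Step 3 — f₀ = ω₀/(2π) = 3717 Hz.
Step 4 — Series Q: Q = ω₀L/R = 2.336e+04·0.0039/470 = 0.1938.

(a) f₀ = 3717 Hz  (b) Q = 0.1938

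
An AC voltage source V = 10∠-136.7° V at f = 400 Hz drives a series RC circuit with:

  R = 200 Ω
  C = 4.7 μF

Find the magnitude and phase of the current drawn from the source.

Step 1 — Angular frequency: ω = 2π·f = 2π·400 = 2513 rad/s.
Step 2 — Component impedances:
  R: Z = R = 200 Ω
  C: Z = 1/(jωC) = -j/(ω·C) = 0 - j84.66 Ω
Step 3 — Series combination: Z_total = R + C = 200 - j84.66 Ω = 217.2∠-22.9° Ω.
Step 4 — Source phasor: V = 10∠-136.7° V = -7.278 - j6.858 V.
Step 5 — Ohm's law: I = V / Z_total = (-7.278 - j6.858) / (200 - j84.66) = -0.01855 - j0.04214 A.
Step 6 — Convert to polar: |I| = 0.04604 A, ∠I = -113.8°.

I = 0.04604∠-113.8° A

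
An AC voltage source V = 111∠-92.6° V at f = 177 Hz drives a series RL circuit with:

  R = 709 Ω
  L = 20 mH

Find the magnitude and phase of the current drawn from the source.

Step 1 — Angular frequency: ω = 2π·f = 2π·177 = 1112 rad/s.
Step 2 — Component impedances:
  R: Z = R = 709 Ω
  L: Z = jωL = j·1112·0.02 = 0 + j22.24 Ω
Step 3 — Series combination: Z_total = R + L = 709 + j22.24 Ω = 709.3∠1.8° Ω.
Step 4 — Source phasor: V = 111∠-92.6° V = -5.035 - j110.9 V.
Step 5 — Ohm's law: I = V / Z_total = (-5.035 - j110.9) / (709 + j22.24) = -0.012 - j0.156 A.
Step 6 — Convert to polar: |I| = 0.1565 A, ∠I = -94.4°.

I = 0.1565∠-94.4° A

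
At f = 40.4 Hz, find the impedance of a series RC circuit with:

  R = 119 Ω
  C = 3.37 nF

Step 1 — Angular frequency: ω = 2π·f = 2π·40.4 = 253.8 rad/s.
Step 2 — Component impedances:
  R: Z = R = 119 Ω
  C: Z = 1/(jωC) = -j/(ω·C) = 0 - j1.169e+06 Ω
Step 3 — Series combination: Z_total = R + C = 119 - j1.169e+06 Ω = 1.169e+06∠-90.0° Ω.

Z = 119 - j1.169e+06 Ω = 1.169e+06∠-90.0° Ω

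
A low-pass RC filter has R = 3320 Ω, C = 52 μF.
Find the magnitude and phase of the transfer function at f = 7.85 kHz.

Step 1 — Angular frequency: ω = 2π·7850 = 4.932e+04 rad/s.
Step 2 — Transfer function: H(jω) = 1/(1 + jωRC).
Step 3 — Denominator: 1 + jωRC = 1 + j·4.932e+04·3320·5.2e-05 = 1 + j8515.
Step 4 — H = 1.379e-08 - j0.0001174.
Step 5 — Magnitude: |H| = 0.0001174 (-78.6 dB); phase: φ = -90.0°.

|H| = 0.0001174 (-78.6 dB), φ = -90.0°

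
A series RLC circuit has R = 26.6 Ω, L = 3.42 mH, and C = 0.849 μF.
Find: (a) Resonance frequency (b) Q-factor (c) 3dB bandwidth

Step 1 — Resonance: ω₀ = 1/√(LC) = 1/√(0.00342·8.49e-07) = 1.856e+04 rad/s.
Step 2 — f₀ = ω₀/(2π) = 2954 Hz.
Step 3 — Series Q: Q = ω₀L/R = 1.856e+04·0.00342/26.6 = 2.386.
Step 4 — Bandwidth: Δω = ω₀/Q = 7778 rad/s; BW = Δω/(2π) = 1238 Hz.

(a) f₀ = 2954 Hz  (b) Q = 2.386  (c) BW = 1238 Hz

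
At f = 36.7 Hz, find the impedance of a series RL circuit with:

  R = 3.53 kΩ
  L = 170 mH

Step 1 — Angular frequency: ω = 2π·f = 2π·36.7 = 230.6 rad/s.
Step 2 — Component impedances:
  R: Z = R = 3530 Ω
  L: Z = jωL = j·230.6·0.17 = 0 + j39.2 Ω
Step 3 — Series combination: Z_total = R + L = 3530 + j39.2 Ω = 3530∠0.6° Ω.

Z = 3530 + j39.2 Ω = 3530∠0.6° Ω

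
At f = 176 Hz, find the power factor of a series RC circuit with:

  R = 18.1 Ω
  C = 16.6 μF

Step 1 — Angular frequency: ω = 2π·f = 2π·176 = 1106 rad/s.
Step 2 — Component impedances:
  R: Z = R = 18.1 Ω
  C: Z = 1/(jωC) = -j/(ω·C) = 0 - j54.48 Ω
Step 3 — Series combination: Z_total = R + C = 18.1 - j54.48 Ω = 57.4∠-71.6° Ω.
Step 4 — Power factor: PF = cos(φ) = Re(Z)/|Z| = 18.1/57.4 = 0.3153.
Step 5 — Type: Im(Z) = -54.48 ⇒ leading (phase φ = -71.6°).

PF = 0.3153 (leading, φ = -71.6°)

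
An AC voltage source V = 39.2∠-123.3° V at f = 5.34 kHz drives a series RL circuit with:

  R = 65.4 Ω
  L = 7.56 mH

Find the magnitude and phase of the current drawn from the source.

Step 1 — Angular frequency: ω = 2π·f = 2π·5340 = 3.355e+04 rad/s.
Step 2 — Component impedances:
  R: Z = R = 65.4 Ω
  L: Z = jωL = j·3.355e+04·0.00756 = 0 + j253.7 Ω
Step 3 — Series combination: Z_total = R + L = 65.4 + j253.7 Ω = 262∠75.5° Ω.
Step 4 — Source phasor: V = 39.2∠-123.3° V = -21.52 - j32.76 V.
Step 5 — Ohm's law: I = V / Z_total = (-21.52 - j32.76) / (65.4 + j253.7) = -0.1416 + j0.04833 A.
Step 6 — Convert to polar: |I| = 0.1496 A, ∠I = 161.2°.

I = 0.1496∠161.2° A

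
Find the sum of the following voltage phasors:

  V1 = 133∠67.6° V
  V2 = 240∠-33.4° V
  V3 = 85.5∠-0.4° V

Step 1 — Convert each phasor to rectangular form:
  V1 = 133·(cos(67.6°) + j·sin(67.6°)) = 50.68 + j123 V
  V2 = 240·(cos(-33.4°) + j·sin(-33.4°)) = 200.4 - j132.1 V
  V3 = 85.5·(cos(-0.4°) + j·sin(-0.4°)) = 85.5 - j0.5969 V
Step 2 — Sum components: V_total = 336.5 - j9.748 V.
Step 3 — Convert to polar: |V_total| = 336.7 V, ∠V_total = -1.7°.

V_total = 336.7∠-1.7° V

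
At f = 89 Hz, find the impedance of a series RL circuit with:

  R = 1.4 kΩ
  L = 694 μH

Step 1 — Angular frequency: ω = 2π·f = 2π·89 = 559.2 rad/s.
Step 2 — Component impedances:
  R: Z = R = 1400 Ω
  L: Z = jωL = j·559.2·0.000694 = 0 + j0.3881 Ω
Step 3 — Series combination: Z_total = R + L = 1400 + j0.3881 Ω = 1400∠0.0° Ω.

Z = 1400 + j0.3881 Ω = 1400∠0.0° Ω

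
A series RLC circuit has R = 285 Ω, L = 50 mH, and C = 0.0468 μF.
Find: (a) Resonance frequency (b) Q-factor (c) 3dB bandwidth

Step 1 — Resonance condition Im(Z)=0 gives ω₀ = 1/√(LC).
Step 2 — ω₀ = 1/√(0.05·4.68e-08) = 2.067e+04 rad/s.
Step 3 — f₀ = ω₀/(2π) = 3290 Hz.
Step 4 — Series Q: Q = ω₀L/R = 2.067e+04·0.05/285 = 3.627.
Step 5 — 3dB bandwidth: Δω = ω₀/Q = 5700 rad/s; BW = Δω/(2π) = 907.2 Hz.

(a) f₀ = 3290 Hz  (b) Q = 3.627  (c) BW = 907.2 Hz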